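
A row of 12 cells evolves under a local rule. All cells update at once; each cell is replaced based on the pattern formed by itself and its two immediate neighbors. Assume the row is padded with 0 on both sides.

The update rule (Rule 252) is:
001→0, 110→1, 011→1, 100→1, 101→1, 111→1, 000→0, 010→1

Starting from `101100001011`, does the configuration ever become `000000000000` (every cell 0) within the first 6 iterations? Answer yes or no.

iteration 1: 111110001111
iteration 2: 111111001111
iteration 3: 111111101111
iteration 4: 111111111111
iteration 5: 111111111111  (fixed point — unchanged through iteration 6)
iteration 6 is 111111111111, still not uniform 0

no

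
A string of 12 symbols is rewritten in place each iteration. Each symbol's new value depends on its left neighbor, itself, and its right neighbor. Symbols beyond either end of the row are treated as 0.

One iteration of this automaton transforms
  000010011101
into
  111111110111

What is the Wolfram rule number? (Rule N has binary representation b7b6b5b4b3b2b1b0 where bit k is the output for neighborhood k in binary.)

127

position 8: 111 → 0  (bit 7 = 0)
position 9: 110 → 1  (bit 6 = 1)
position 10: 101 → 1  (bit 5 = 1)
position 5: 100 → 1  (bit 4 = 1)
position 7: 011 → 1  (bit 3 = 1)
position 4: 010 → 1  (bit 2 = 1)
position 3: 001 → 1  (bit 1 = 1)
position 0: 000 → 1  (bit 0 = 1)
bits b7..b0 = 01111111 = 127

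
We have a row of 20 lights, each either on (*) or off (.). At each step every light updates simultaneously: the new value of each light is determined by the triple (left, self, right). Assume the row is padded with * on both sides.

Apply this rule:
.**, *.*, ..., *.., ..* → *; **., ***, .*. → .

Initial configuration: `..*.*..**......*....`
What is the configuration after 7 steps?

**.*.***.******.****
..*.**..**.....**...
**.**.***.******.***
..**.**..**.....**..
***.**.***.******.**
...**.**..**.....**.
****.**.***.******.*

****.**.***.******.*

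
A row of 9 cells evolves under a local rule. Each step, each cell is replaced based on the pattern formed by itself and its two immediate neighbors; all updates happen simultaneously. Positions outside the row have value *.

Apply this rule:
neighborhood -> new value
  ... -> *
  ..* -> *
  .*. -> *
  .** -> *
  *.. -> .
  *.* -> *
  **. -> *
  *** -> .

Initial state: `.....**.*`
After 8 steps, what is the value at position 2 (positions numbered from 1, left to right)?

.********
**.......
.*.******
****.....
...*.****
.*****...
**...*.**
.*.*****.
position 2 holds *

*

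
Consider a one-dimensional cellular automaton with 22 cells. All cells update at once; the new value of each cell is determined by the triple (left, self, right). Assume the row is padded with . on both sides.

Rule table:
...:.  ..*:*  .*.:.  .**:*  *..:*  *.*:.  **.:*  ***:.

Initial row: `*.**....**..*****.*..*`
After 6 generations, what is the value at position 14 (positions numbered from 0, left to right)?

generation 1: ..***..******...*..**.
generation 2: .**.****....**.*.*****
generation 3: ***.*..**..***...*...*
generation 4: *.*..*******.**.*.*.*.
generation 5: ...***.....*.**......*
generation 6: ..**.**...*..***....*.
position 14 holds *

*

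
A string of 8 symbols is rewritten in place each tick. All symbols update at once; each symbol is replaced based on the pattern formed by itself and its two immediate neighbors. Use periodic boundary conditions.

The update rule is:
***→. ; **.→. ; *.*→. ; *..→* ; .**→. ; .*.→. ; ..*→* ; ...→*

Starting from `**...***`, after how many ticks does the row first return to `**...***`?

2

tick 1: ..***...
tick 2: **...***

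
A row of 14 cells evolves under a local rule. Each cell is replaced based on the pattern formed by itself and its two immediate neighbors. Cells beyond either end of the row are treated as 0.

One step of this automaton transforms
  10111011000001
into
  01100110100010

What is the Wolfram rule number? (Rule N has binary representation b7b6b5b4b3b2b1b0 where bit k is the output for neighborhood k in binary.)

position 3: 111 → 0  (bit 7 = 0)
position 4: 110 → 0  (bit 6 = 0)
position 1: 101 → 1  (bit 5 = 1)
position 8: 100 → 1  (bit 4 = 1)
position 2: 011 → 1  (bit 3 = 1)
position 0: 010 → 0  (bit 2 = 0)
position 12: 001 → 1  (bit 1 = 1)
position 9: 000 → 0  (bit 0 = 0)
bits b7..b0 = 00111010 = 58

58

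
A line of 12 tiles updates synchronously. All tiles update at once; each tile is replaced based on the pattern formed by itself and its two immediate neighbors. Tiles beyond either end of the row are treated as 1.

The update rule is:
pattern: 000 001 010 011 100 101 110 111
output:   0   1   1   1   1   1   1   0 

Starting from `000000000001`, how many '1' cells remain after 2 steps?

step 1: 100000000011
step 2: 110000000110
count of 1: 4

4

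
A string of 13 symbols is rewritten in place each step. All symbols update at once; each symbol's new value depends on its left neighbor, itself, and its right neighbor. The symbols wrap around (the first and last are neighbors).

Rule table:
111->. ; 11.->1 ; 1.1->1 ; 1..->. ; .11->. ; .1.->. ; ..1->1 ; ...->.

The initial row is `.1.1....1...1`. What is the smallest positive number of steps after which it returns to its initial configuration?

13

step 1: 1.1....1...1.
step 2: .1....1...1.1
step 3: 1....1...1.1.
step 4: ....1...1.1.1
step 5: ...1...1.1.1.
step 6: ..1...1.1.1..
step 7: .1...1.1.1...
step 8: 1...1.1.1....
step 9: ...1.1.1....1
step 10: ..1.1.1....1.
step 11: .1.1.1....1..
step 12: 1.1.1....1...
step 13: .1.1....1...1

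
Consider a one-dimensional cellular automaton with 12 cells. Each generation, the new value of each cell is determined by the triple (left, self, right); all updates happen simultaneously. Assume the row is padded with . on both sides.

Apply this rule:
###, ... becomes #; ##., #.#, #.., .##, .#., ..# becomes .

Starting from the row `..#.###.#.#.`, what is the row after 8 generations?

..########..

#....#......
..##...#####
#....#..###.
..##.....#..
#....###...#
..##..#..#..
#..........#
..########..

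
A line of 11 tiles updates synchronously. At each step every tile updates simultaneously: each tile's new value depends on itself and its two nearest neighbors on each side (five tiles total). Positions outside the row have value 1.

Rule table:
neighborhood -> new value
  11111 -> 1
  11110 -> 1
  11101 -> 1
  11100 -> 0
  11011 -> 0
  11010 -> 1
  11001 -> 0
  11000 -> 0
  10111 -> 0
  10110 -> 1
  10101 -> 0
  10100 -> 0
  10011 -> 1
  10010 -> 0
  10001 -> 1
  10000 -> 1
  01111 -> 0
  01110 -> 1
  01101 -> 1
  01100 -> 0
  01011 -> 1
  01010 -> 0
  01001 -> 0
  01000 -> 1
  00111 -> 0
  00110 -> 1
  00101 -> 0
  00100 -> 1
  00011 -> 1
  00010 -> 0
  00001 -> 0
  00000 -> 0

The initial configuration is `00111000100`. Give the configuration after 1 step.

01010010101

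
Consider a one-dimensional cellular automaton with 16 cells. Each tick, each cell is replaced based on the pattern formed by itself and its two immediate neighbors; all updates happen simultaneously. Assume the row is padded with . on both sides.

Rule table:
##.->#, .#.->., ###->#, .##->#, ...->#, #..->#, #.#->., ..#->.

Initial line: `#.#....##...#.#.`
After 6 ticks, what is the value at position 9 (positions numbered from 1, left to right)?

...###.####....#
##.###.#######..
##.###.#########
##.###.#########  (fixed point — unchanged through tick 6)
position 9 holds #

#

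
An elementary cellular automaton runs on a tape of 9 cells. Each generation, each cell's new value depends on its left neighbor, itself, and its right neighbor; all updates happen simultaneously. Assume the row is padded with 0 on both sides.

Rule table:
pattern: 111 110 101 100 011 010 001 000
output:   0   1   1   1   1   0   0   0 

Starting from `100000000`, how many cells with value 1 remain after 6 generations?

010000000
001000000
000100000
000010000
000001000
000000100
count of 1: 1

1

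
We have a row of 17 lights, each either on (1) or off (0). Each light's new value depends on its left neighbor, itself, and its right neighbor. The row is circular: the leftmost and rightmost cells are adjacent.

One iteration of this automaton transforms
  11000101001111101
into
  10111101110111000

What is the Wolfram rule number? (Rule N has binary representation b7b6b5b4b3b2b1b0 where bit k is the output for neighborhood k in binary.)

position 0: 111 → 1  (bit 7 = 1)
position 1: 110 → 0  (bit 6 = 0)
position 6: 101 → 0  (bit 5 = 0)
position 2: 100 → 1  (bit 4 = 1)
position 10: 011 → 0  (bit 3 = 0)
position 5: 010 → 1  (bit 2 = 1)
position 4: 001 → 1  (bit 1 = 1)
position 3: 000 → 1  (bit 0 = 1)
bits b7..b0 = 10010111 = 151

151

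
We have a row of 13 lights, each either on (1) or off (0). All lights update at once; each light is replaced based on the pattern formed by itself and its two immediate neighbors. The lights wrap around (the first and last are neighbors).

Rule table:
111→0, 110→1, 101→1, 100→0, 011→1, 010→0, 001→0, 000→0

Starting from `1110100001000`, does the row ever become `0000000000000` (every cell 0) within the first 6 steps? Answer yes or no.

1011000000000
0111000000000
0101000000000
0010000000000
0000000000000
all cells are 0 at step 5

yes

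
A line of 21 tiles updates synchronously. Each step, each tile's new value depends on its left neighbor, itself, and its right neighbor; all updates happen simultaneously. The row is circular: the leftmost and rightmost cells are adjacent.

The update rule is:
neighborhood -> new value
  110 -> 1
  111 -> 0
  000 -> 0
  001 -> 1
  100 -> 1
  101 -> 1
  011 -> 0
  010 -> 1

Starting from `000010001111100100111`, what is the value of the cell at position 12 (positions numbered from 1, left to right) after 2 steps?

1

100111010000111111001
111001111001000001110
position 12 holds 1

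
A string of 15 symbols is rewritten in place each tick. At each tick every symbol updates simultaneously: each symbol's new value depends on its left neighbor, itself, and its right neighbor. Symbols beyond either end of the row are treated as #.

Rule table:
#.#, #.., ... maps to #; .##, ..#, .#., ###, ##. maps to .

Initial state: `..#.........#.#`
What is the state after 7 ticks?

#..########..#.
.#.........#..#
#.########..#..
.#........#..#.
#.#######..#..#
.#.......#..#..
#.######..#..#.

#.######..#..#.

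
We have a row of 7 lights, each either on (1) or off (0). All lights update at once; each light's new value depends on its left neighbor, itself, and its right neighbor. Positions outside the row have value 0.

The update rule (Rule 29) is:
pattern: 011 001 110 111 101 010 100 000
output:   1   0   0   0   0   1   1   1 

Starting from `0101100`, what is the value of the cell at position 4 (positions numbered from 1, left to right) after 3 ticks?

1

0101011
0101010
0101011
position 4 holds 1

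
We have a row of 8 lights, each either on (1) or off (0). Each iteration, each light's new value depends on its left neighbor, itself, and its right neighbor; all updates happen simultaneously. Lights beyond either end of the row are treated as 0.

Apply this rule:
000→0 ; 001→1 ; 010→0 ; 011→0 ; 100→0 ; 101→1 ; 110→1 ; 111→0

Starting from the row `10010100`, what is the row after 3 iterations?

10100000

00101000
01010000
10100000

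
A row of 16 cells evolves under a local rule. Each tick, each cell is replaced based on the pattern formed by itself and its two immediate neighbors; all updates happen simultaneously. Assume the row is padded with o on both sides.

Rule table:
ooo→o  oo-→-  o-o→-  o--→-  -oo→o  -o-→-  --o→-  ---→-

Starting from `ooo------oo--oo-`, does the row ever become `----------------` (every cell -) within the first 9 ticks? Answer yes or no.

yes

oo-------o---o--
o---------------
----------------
all cells are - at tick 3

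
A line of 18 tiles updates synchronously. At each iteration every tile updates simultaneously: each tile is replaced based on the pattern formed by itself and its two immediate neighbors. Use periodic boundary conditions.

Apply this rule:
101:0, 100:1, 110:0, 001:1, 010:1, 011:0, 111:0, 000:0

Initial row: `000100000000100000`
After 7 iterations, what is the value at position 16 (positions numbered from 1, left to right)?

001110000001110000
010001000010001000
111011100111011100
000000011000000011
100000100100000100
110001111110001111
001010000001010000
position 16 holds 0

0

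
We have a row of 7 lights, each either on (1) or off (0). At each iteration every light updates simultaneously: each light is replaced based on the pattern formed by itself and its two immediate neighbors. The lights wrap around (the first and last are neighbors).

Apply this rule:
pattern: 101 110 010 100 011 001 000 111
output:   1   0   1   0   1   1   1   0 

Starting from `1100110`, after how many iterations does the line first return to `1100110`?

1001101
0011011
0110110
1101100
1011001
0110011
1100110

7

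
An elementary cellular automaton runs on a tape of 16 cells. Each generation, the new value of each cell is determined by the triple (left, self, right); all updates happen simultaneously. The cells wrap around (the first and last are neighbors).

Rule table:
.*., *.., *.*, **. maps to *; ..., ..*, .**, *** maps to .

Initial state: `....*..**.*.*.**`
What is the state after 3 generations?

*...**..******.*
**...**......**.
.**...**......**

.**...**......**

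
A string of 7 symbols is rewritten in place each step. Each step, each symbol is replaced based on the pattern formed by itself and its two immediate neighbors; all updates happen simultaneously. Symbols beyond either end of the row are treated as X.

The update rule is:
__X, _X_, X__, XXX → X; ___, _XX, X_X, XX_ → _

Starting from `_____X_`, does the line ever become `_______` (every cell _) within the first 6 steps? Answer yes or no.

no

step 1: X___XX_
step 2: _X_X___
step 3: _X_XX_X
step 4: _X_____
step 5: _XX___X
step 6: ___X_X_
step 6 is ___X_X_, still not uniform _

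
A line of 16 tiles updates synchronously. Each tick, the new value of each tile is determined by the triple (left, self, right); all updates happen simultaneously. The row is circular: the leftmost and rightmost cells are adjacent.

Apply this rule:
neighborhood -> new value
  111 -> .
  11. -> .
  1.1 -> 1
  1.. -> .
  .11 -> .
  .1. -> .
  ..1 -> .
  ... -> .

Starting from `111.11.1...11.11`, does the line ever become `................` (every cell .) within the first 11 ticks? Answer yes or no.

yes

tick 1: ...1..1......1..
tick 2: ................
all cells are . at tick 2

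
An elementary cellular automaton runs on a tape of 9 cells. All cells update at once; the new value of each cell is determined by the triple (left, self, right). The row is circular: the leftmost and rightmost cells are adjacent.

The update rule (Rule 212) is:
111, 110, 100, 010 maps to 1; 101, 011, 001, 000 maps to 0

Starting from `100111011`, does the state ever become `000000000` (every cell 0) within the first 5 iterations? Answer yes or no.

no

110011001
111001100
011100110
001110011
100111001
iteration 5 is 100111001, still not uniform 0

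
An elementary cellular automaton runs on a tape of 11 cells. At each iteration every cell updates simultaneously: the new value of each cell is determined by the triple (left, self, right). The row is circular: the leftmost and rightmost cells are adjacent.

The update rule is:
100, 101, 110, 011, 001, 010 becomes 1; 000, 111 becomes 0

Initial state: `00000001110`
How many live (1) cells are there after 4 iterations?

00000011011
10000111111
11001100000
11111110001
count of 1: 8

8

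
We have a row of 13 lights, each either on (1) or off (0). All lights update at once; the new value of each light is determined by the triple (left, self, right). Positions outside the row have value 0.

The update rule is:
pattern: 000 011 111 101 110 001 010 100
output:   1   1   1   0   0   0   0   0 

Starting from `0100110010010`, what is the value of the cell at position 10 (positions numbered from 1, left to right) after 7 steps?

0000100000000
1110001111111
1100101111110
1000001111100
0011101111001
1011001110000
0010001100111
position 10 holds 0

0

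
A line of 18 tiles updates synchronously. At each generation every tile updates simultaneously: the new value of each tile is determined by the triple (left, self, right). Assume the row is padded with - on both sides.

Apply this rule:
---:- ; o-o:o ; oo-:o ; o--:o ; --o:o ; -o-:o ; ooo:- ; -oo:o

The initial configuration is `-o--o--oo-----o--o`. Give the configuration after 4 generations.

oooooooooo---ooooo
o--------oo-oo---o
oo------ooooooo-oo
ooo----oo-----oooo

ooo----oo-----oooo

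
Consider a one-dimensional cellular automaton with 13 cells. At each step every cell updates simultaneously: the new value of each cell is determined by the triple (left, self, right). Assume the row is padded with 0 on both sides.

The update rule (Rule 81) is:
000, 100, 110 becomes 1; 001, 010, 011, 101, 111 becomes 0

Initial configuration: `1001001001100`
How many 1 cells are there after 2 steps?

0100100100111
0010010010001
count of 1: 4

4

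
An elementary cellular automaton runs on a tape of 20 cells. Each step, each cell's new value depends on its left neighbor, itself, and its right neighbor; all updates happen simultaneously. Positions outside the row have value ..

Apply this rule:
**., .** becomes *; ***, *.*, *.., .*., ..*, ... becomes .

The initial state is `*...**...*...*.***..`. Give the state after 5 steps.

....**..............

....**.........*.*..
....**..............
....**..............  (fixed point — unchanged through step 5)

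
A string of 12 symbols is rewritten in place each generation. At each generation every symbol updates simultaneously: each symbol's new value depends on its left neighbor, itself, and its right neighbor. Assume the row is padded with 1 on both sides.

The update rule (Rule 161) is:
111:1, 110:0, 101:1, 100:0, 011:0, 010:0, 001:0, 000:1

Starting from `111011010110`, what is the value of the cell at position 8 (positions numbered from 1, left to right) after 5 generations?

0

110100101001
101000010000
010011000110
100000010001
001111000100
position 8 holds 0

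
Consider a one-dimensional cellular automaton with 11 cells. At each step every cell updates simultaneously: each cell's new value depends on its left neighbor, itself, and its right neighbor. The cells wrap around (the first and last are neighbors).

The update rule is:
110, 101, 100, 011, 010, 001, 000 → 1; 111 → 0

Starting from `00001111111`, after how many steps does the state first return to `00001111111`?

2

11111000001
00001111111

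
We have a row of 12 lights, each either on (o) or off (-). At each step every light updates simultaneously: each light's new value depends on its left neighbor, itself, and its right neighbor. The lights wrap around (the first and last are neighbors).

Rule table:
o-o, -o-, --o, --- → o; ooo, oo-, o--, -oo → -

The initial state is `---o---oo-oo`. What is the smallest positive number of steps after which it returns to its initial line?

24

-ooo-oo--o--
o---o---oo-o
--ooo-oo--o-
oo---o---oo-
---ooo-oo--o
-oo---o---oo
o---ooo-oo--
o-oo---o---o
-o---ooo-oo-
oo-oo---o---
--o---ooo-oo
-oo-oo---o--
o--o---ooo-o
--oo-oo---o-
oo--o---ooo-
---oo-oo---o
-oo--o---ooo
o---oo-oo---
o-oo--o---oo
-o---oo-oo--
oo-oo--o---o
--o---oo-oo-
ooo-oo--o---
---o---oo-oo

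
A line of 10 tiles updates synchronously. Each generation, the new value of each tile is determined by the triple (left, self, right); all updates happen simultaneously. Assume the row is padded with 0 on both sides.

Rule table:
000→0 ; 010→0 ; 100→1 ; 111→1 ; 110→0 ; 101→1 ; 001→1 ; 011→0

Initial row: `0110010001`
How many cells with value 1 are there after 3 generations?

1001101010
0110010101
1001101010
count of 1: 5

5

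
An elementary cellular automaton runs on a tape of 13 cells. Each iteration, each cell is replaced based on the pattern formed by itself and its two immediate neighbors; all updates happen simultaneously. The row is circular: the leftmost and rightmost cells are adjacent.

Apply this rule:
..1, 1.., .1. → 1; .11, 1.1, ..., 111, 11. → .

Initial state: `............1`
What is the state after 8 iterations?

....1111.....

1..........11
.1........1..
111......111.
...1....1....
..111..111...
.1...11...1..
111.1..1.111.
....1111.....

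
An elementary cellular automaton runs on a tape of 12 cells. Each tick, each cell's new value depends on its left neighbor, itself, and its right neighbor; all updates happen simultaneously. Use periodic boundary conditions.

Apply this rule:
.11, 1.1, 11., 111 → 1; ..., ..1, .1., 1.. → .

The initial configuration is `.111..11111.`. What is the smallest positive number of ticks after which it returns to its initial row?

1

.111..11111.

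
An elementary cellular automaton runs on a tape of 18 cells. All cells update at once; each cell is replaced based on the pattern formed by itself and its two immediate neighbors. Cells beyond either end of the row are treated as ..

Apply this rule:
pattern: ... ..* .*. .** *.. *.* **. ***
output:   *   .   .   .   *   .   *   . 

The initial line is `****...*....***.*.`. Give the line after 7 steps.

...***..***...*..*
**...**...***..*..
.***..***...**..**
...**...***..**..*
**..***...**..**..
.**...***..**..***
..***...**..**...*

..***...**..**...*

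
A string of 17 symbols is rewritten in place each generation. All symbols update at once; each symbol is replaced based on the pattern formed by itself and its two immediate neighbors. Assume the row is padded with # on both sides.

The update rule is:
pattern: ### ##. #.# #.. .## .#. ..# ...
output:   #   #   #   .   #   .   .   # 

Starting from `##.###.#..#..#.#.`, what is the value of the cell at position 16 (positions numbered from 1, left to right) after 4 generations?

#

generation 1: #######.......#.#
generation 2: #######.#####..##
generation 3: #############..##
generation 4: #############..##
position 16 holds #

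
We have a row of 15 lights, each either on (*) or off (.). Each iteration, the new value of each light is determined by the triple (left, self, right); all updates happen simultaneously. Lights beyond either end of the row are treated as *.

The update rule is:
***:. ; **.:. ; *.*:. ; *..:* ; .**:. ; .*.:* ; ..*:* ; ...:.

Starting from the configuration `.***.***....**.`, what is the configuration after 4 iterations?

.**..***......*

........*..*...
*......******.*
.*....*........
.**..***......*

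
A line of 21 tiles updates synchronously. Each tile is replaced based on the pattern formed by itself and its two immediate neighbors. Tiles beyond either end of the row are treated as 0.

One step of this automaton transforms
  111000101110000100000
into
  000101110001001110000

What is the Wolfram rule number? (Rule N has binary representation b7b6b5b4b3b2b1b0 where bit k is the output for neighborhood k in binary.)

position 1: 111 → 0  (bit 7 = 0)
position 2: 110 → 0  (bit 6 = 0)
position 7: 101 → 1  (bit 5 = 1)
position 3: 100 → 1  (bit 4 = 1)
position 0: 011 → 0  (bit 3 = 0)
position 6: 010 → 1  (bit 2 = 1)
position 5: 001 → 1  (bit 1 = 1)
position 4: 000 → 0  (bit 0 = 0)
bits b7..b0 = 00110110 = 54

54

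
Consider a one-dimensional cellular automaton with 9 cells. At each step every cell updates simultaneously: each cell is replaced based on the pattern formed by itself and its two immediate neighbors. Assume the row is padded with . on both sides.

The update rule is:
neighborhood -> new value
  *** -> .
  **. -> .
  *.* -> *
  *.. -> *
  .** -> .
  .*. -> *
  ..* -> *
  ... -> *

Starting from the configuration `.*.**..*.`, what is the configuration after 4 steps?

***..****
...**....
***..****  (repeats step 1; period 2)
step 4: ...**....

...**....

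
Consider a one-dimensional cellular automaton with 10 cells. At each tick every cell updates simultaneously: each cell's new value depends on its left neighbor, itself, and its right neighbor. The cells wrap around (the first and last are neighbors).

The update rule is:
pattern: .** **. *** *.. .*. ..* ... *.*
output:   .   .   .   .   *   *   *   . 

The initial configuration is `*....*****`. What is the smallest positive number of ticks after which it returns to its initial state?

20

..***.....
**....****
...***....
***....***
....***...
****....**
.....***..
*****....*
......***.
******....
.......***
.******...
*.......**
..******..
**.......*
...******.
***.......
....******
.***......
*....*****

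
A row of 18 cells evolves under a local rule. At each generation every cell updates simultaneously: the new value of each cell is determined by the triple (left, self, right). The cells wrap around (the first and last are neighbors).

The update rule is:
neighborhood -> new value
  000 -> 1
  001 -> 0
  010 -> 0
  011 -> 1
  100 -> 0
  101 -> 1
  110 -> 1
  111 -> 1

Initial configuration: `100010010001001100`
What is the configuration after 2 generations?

100011110001101101

001000000100001100
100011110001101101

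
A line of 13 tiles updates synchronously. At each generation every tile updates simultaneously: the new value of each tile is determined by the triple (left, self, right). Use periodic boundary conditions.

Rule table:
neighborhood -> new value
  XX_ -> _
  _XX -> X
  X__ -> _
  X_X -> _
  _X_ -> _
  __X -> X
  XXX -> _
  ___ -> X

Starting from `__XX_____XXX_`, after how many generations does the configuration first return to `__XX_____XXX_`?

XXX__XXXXX___
X___XX_____XX
__XXX__XXXXX_
XXX___XX_____
X___XXX__XXXX
__XXX___XX___
XXX___XXX__XX
____XXX___XX_
XXXXX___XXX__
X_____XXX___X
__XXXXX___XXX
_XX_____XXX__
XX__XXXXX___X
___XX_____XXX
_XXX__XXXXX__
XX___XX_____X
___XXX__XXXXX
_XXX___XX____
XX___XXX__XXX
___XXX___XX__
XXXX___XXX__X
_____XXX___XX
_XXXXX___XXX_
XX_____XXX___
X__XXXXX___XX
__XX_____XXX_

26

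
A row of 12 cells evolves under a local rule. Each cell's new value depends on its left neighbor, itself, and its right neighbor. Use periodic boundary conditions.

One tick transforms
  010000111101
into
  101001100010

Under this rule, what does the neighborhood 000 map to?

0

At position 3 the neighborhood is 000; the next row has 0 there.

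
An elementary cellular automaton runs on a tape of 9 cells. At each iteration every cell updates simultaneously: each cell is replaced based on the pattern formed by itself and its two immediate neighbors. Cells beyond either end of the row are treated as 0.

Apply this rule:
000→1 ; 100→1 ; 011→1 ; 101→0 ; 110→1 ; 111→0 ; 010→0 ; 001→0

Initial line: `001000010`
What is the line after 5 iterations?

100100100

iteration 1: 100111001
iteration 2: 010101100
iteration 3: 000001111
iteration 4: 111101001
iteration 5: 100100100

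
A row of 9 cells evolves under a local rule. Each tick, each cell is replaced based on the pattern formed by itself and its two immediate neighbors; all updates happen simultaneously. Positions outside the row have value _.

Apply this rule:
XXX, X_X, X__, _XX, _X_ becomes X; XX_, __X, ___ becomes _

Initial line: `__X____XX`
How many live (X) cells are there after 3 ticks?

__XX___X_
__X_X__XX
__XXXX_X_
count of X: 5

5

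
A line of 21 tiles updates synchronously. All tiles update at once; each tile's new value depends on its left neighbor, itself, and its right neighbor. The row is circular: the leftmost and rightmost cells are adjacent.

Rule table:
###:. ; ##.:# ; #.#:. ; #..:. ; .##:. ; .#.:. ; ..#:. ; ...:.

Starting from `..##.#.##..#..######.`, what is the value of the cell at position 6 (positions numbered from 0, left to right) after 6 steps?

...#....#..........#.
.....................
.....................  (fixed point — unchanged through step 6)
position 6 holds .

.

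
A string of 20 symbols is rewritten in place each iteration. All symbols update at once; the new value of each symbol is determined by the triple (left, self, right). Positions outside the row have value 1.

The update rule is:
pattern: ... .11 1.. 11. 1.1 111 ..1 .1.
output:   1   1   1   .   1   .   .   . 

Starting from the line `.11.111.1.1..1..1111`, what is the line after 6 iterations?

.1.1.1.1.1..1.1.11.1

11.11..1.1.1..1.1...
..11.1..1.1.1..1.11.
1.1.1.1..1.1.1..11.1
.1.1.1.1..1.1.1.1.11
1.1.1.1.1..1.1.1.11.
.1.1.1.1.1..1.1.11.1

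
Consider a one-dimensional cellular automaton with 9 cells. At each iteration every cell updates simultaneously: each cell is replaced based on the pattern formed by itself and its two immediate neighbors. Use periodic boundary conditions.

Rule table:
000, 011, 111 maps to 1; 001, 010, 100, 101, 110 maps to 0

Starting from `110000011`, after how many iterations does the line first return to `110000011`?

7

iteration 1: 100111011
iteration 2: 000110011
iteration 3: 010100010
iteration 4: 000001000
iteration 5: 111100011
iteration 6: 111001011
iteration 7: 110000011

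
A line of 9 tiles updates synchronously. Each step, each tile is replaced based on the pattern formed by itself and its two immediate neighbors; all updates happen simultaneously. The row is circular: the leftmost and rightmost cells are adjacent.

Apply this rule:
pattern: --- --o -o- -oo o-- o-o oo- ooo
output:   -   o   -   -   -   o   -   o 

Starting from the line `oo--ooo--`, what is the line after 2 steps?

--o-o--o-

---o-o--o
--o-o--o-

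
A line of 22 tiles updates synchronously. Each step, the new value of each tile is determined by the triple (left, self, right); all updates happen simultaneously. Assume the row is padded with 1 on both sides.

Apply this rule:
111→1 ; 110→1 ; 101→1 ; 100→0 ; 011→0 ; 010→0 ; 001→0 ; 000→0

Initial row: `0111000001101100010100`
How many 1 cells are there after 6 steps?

3

1011000000110100001000
1101000000011000000000
1110000000001000000000
1110000000000000000000
1110000000000000000000  (fixed point — unchanged through step 6)
count of 1: 3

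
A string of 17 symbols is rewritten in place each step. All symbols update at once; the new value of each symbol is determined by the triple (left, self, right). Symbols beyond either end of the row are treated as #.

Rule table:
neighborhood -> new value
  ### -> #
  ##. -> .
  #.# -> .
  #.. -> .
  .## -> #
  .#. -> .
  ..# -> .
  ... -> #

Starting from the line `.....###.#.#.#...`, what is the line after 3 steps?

.#......#####..#.

.###.##........#.
.##..#..######...
.#......#####..#.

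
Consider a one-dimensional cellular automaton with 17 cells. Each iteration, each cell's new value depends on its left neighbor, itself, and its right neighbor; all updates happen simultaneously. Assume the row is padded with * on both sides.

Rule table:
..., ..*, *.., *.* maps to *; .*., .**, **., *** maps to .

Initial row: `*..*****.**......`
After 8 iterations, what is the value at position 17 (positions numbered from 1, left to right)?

.

.**.....*..******
*..*****.**......  (repeats iteration 0; period 2)
iteration 8: *..*****.**......
position 17 holds .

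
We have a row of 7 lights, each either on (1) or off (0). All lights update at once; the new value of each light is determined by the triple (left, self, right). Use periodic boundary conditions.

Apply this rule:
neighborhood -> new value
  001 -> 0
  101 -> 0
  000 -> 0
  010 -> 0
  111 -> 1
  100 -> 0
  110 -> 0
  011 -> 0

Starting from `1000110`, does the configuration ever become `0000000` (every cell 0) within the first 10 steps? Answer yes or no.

step 1: 0000000
all cells are 0 at step 1

yes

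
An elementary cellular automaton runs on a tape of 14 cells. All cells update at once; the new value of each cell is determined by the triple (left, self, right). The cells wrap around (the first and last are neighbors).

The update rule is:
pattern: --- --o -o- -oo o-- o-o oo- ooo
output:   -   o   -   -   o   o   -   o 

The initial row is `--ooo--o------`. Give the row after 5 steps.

-o-o-oo-o-o--o

-o-o-oo-o-----
o-o-o--o-o----
-o-o-oo-o-o--o
o-o-o--o-o-oo-
-o-o-oo-o-o--o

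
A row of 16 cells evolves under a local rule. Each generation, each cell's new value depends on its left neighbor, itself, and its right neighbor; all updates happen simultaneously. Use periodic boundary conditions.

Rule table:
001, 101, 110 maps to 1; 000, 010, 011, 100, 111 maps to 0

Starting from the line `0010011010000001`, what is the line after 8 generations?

0100101100000010
1001010100000100
0010101000001001
0101010000010010
1010100000100100
0101000001001001
1010000010010010
0100000100100101

0100000100100101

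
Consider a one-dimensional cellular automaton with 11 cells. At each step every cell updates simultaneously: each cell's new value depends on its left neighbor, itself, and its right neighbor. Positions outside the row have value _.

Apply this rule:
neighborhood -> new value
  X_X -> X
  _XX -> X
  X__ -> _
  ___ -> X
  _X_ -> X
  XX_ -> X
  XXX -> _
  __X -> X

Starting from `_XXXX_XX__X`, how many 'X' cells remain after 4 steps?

XX__XXXX_XX
XX_XX__XXXX
XXXXX_XX__X
X___XXXX_XX
count of X: 7

7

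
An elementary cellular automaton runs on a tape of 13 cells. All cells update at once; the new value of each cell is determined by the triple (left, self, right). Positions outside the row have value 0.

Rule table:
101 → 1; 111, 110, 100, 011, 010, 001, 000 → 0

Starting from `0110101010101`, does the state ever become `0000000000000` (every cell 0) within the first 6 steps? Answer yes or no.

yes

0001010101010
0000101010100
0000010101000
0000001010000
0000000100000
0000000000000
all cells are 0 at step 6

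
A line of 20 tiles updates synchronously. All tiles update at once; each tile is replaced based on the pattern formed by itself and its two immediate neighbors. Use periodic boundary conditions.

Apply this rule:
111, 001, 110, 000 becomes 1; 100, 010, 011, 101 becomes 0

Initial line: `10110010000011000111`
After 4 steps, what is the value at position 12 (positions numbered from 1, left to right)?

10010100111101011011
10100001011100001001
10001110001101110010
00110110110100110100
position 12 holds 1

1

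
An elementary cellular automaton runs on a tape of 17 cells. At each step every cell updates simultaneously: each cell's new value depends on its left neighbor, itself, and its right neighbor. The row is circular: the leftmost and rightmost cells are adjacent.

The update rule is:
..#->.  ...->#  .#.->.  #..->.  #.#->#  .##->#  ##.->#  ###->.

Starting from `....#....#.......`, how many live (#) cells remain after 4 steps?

step 1: ###...##...######
step 2: ..#.#.##.#.#.....
step 3: #..#.####.#..####
step 4: #...##..##...#...
count of #: 6

6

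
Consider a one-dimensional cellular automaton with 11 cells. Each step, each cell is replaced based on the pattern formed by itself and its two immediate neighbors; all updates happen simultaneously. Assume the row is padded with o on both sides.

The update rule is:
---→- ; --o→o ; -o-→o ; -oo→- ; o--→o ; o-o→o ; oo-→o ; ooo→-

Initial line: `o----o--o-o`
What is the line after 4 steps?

ooo-oo-oooo

oo--oooooo-
-ooo-----oo
o--oo---o--
ooo-oo-oooo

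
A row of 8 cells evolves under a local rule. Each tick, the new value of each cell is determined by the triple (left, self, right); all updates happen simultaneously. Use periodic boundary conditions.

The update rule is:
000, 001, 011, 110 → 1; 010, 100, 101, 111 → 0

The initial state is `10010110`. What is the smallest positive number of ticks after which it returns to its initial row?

24

00100110
11001110
11011010
11011000
11011011
01011010
10011000
00111011
01101011
01100011
01101111
01101001
01100010
11101100
10101101
10001101
10111101
10100101
10001001
10110011
10110110
00110110
11110110
10010110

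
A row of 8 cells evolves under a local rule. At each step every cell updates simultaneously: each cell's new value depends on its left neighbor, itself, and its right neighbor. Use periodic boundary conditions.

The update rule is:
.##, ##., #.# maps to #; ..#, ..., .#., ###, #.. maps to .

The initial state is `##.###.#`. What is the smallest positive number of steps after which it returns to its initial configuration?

step 1: .###.###
step 2: ##.###.#

2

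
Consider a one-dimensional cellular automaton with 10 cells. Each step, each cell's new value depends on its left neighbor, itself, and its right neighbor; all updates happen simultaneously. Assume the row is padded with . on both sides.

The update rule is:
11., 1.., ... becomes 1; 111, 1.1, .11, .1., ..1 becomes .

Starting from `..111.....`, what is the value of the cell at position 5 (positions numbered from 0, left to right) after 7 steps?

.

1...111111
.11......1
..111111..
1......111
.11111...1
.....111..
1111...111
position 5 holds .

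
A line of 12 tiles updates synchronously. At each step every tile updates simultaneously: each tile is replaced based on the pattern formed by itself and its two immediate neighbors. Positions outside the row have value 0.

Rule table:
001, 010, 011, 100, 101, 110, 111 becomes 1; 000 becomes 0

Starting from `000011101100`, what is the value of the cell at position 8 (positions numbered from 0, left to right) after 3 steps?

000111111110
001111111111
011111111111
position 8 holds 1

1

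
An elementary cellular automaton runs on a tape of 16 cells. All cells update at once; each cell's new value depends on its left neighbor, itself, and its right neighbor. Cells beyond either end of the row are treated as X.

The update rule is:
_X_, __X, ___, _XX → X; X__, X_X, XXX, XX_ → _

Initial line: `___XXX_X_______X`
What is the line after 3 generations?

_XXX___X_XXXXXXX
_X___XXX_X______
_X_XXX___X_XXXXX

_X_XXX___X_XXXXX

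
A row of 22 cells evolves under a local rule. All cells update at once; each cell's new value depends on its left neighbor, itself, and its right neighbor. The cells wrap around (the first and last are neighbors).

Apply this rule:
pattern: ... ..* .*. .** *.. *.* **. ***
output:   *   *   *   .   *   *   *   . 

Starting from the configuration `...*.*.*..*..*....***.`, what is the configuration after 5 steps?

******************..**
.................***..
*****************..***
................***...
****************..****

****************..****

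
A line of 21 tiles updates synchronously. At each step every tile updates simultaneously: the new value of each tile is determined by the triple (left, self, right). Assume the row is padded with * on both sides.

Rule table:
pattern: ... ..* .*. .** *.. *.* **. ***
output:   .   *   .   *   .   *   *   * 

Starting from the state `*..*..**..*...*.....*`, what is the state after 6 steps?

**********....*******

step 1: *.*..***.*...*.....**
step 2: **..*****...*.....***
step 3: **.******..*.....****
step 4: *********.*.....*****
step 5: **********.....******
step 6: **********....*******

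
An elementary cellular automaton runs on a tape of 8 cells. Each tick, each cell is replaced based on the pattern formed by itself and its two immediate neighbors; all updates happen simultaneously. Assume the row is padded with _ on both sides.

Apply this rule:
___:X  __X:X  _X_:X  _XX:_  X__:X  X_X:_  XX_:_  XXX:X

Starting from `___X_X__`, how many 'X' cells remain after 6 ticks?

7

tick 1: XXXX_XXX
tick 2: _XX___X_
tick 3: X__XXXXX
tick 4: XXX_XXX_
tick 5: _X___X_X
tick 6: XXXXXX_X
count of X: 7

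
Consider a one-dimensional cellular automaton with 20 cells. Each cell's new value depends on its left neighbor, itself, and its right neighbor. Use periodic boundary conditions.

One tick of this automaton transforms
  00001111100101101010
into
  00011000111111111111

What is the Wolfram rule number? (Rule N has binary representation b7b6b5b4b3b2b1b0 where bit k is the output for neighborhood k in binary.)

position 5: 111 → 0  (bit 7 = 0)
position 8: 110 → 1  (bit 6 = 1)
position 12: 101 → 1  (bit 5 = 1)
position 9: 100 → 1  (bit 4 = 1)
position 4: 011 → 1  (bit 3 = 1)
position 11: 010 → 1  (bit 2 = 1)
position 3: 001 → 1  (bit 1 = 1)
position 0: 000 → 0  (bit 0 = 0)
bits b7..b0 = 01111110 = 126

126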